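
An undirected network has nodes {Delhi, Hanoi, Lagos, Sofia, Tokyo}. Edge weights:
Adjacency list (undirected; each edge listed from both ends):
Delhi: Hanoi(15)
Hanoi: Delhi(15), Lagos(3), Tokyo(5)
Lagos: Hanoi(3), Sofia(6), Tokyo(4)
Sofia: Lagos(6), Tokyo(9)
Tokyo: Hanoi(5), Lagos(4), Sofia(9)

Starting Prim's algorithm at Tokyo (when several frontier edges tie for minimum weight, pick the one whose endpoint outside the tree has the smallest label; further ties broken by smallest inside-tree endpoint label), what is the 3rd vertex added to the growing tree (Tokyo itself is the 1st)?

Hanoi

Grow the tree from Tokyo using Prim:
Step 1: frontier [Lagos-Tokyo 4, Hanoi-Tokyo 5, Sofia-Tokyo 9] → take Lagos-Tokyo (4); add Lagos.
Step 2: frontier [Hanoi-Lagos 3, Lagos-Sofia 6, Hanoi-Tokyo 5, Sofia-Tokyo 9] → take Hanoi-Lagos (3); add Hanoi.
Step 3: frontier [Delhi-Hanoi 15, Lagos-Sofia 6, Sofia-Tokyo 9] → take Lagos-Sofia (6); add Sofia.
Step 4: frontier [Delhi-Hanoi 15] → take Delhi-Hanoi (15); add Delhi.
Vertex order: Tokyo, Lagos, Hanoi, Sofia, Delhi. The 3rd vertex is Hanoi.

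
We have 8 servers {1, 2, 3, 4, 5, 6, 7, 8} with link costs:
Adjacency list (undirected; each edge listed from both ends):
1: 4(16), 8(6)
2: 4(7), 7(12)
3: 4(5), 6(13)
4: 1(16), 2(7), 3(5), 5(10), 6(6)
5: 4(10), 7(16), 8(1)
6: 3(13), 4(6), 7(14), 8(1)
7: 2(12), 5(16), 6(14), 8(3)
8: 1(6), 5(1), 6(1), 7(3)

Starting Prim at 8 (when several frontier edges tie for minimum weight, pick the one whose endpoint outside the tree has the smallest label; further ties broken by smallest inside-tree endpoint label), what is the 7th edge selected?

Grow the tree from 8 using Prim:
Step 1: frontier [5–8 1, 6–8 1, 7–8 3, 1–8 6] → take 5–8 (1); add 5.
Step 2: frontier [4–5 10, 5–7 16, 6–8 1, 7–8 3, 1–8 6] → take 6–8 (1); add 6.
Step 3: frontier [4–5 10, 5–7 16, 4–6 6, 3–6 13, 6–7 14, 7–8 3, 1–8 6] → take 7–8 (3); add 7.
Step 4: frontier [4–5 10, 4–6 6, 3–6 13, 2–7 12, 1–8 6] → take 1–8 (6); add 1.
Step 5: frontier [1–4 16, 4–5 10, 4–6 6, 3–6 13, 2–7 12] → take 4–6 (6); add 4.
Step 6: frontier [3–4 5, 2–4 7, 3–6 13, 2–7 12] → take 3–4 (5); add 3.
Step 7: frontier [2–4 7, 2–7 12] → take 2–4 (7); add 2.
The 7th edge added is 2–4.

2-4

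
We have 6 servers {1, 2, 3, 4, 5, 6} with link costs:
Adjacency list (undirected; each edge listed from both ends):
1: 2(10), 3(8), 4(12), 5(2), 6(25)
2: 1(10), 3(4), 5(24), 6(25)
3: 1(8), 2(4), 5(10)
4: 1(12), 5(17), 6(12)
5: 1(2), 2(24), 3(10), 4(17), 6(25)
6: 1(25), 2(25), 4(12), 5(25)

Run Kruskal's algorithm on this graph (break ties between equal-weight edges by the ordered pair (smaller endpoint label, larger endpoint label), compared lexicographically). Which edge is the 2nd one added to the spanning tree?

2-3

Kruskal's algorithm — process edges by increasing weight (ties by edge label):
1 5 (2): add. Components now {1,5} {2} {3} {4} {6}
2 3 (4): add. Components now {1,5} {2,3} {4} {6}
1 3 (8): add. Components now {1,2,3,5} {4} {6}
1 2 (10): skip — 1 and 2 already connected.
3 5 (10): skip — 3 and 5 already connected.
1 4 (12): add. Components now {1,2,3,4,5} {6}
4 6 (12): add. Components now {1,2,3,4,5,6}
The 2nd edge added is 2 3.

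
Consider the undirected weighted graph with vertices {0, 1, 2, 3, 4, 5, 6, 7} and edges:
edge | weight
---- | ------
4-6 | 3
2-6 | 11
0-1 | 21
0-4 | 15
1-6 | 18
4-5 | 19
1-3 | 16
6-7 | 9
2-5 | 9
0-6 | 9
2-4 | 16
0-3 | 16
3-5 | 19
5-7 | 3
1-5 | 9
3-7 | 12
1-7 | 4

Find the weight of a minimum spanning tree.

49

Grow the tree from 6 using Prim:
Step 1: cheapest edge leaving the tree is 4-6 (3); add 4.
Step 2: cheapest edge leaving the tree is 0-6 (9); add 0.
Step 3: cheapest edge leaving the tree is 6-7 (9); add 7.
Step 4: cheapest edge leaving the tree is 5-7 (3); add 5.
Step 5: cheapest edge leaving the tree is 1-7 (4); add 1.
Step 6: cheapest edge leaving the tree is 2-5 (9); add 2.
Step 7: cheapest edge leaving the tree is 3-7 (12); add 3.
MST edges: 4-6, 0-6, 6-7, 5-7, 1-7, 2-5, 3-7; total weight 3+9+9+3+4+9+12 = 49.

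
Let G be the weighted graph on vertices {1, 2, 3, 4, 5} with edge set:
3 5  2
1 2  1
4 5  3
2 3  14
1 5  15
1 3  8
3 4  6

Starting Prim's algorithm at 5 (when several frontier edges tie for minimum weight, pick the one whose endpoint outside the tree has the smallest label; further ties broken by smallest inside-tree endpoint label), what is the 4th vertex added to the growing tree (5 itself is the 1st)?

Prim, starting at 5.
Step 1: cheapest edge leaving the tree is 3 5 (2); add 3.
Step 2: cheapest edge leaving the tree is 4 5 (3); add 4.
Step 3: cheapest edge leaving the tree is 1 3 (8); add 1.
Step 4: cheapest edge leaving the tree is 1 2 (1); add 2.
Vertex order: 5, 3, 4, 1, 2. The 4th vertex is 1.

1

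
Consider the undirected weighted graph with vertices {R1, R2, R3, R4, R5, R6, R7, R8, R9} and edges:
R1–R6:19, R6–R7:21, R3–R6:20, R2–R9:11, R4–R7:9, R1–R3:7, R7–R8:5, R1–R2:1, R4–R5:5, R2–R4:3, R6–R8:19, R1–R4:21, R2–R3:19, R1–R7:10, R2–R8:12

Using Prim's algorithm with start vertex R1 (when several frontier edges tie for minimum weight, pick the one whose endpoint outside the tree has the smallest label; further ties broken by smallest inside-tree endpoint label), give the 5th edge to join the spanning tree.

Prim's algorithm from R1:
Step 1: cheapest edge leaving the tree is R1–R2 (1); add R2.
Step 2: cheapest edge leaving the tree is R2–R4 (3); add R4.
Step 3: cheapest edge leaving the tree is R4–R5 (5); add R5.
Step 4: cheapest edge leaving the tree is R1–R3 (7); add R3.
Step 5: cheapest edge leaving the tree is R4–R7 (9); add R7.
Step 6: cheapest edge leaving the tree is R7–R8 (5); add R8.
Step 7: cheapest edge leaving the tree is R2–R9 (11); add R9.
Step 8: cheapest edge leaving the tree is R1–R6 (19); add R6.
The 5th edge added is R4–R7.

R4-R7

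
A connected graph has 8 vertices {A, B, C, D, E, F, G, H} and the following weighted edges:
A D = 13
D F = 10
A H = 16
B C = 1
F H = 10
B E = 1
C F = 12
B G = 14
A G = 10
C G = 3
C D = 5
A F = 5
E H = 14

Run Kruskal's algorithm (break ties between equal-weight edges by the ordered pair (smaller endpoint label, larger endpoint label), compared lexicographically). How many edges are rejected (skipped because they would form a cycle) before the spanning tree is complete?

1

Sort edges by weight, then run Kruskal:
B C (1): add — endpoints in different components.
B E (1): add — endpoints in different components.
C G (3): add — endpoints in different components.
A F (5): add — endpoints in different components.
C D (5): add — endpoints in different components.
A G (10): add — endpoints in different components.
D F (10): skip — D and F already connected.
F H (10): add — endpoints in different components.
Edges rejected before the tree was complete: 1.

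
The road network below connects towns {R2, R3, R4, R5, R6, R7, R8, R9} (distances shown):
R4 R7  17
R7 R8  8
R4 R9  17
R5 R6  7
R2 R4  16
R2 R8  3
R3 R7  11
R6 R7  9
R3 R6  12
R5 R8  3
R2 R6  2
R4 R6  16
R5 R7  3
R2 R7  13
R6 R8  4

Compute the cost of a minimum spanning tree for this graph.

55

Prim, starting at R7.
Step 1: cheapest edge leaving the tree is R5 R7 (3); add R5.
Step 2: cheapest edge leaving the tree is R5 R8 (3); add R8.
Step 3: cheapest edge leaving the tree is R2 R8 (3); add R2.
Step 4: cheapest edge leaving the tree is R2 R6 (2); add R6.
Step 5: cheapest edge leaving the tree is R3 R7 (11); add R3.
Step 6: cheapest edge leaving the tree is R2 R4 (16); add R4.
Step 7: cheapest edge leaving the tree is R4 R9 (17); add R9.
MST edges: R5 R7, R5 R8, R2 R8, R2 R6, R3 R7, R2 R4, R4 R9; total weight 3+3+3+2+11+16+17 = 55.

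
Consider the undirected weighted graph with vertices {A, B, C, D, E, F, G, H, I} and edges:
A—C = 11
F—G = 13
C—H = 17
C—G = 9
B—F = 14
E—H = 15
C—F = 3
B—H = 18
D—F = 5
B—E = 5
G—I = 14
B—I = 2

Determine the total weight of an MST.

64

Prim's algorithm from G:
Step 1: frontier [C—G 9, F—G 13, G—I 14] → take C—G (9); add C.
Step 2: frontier [C—F 3, A—C 11, C—H 17, F—G 13, G—I 14] → take C—F (3); add F.
Step 3: frontier [A—C 11, C—H 17, D—F 5, B—F 14, G—I 14] → take D—F (5); add D.
Step 4: frontier [A—C 11, C—H 17, B—F 14, G—I 14] → take A—C (11); add A.
Step 5: frontier [C—H 17, B—F 14, G—I 14] → take B—F (14); add B.
Step 6: frontier [B—I 2, B—E 5, B—H 18, C—H 17, G—I 14] → take B—I (2); add I.
Step 7: frontier [B—E 5, B—H 18, C—H 17] → take B—E (5); add E.
Step 8: frontier [B—H 18, C—H 17, E—H 15] → take E—H (15); add H.
MST edges: C—G, C—F, D—F, A—C, B—F, B—I, B—E, E—H; total weight 9+3+5+11+14+2+5+15 = 64.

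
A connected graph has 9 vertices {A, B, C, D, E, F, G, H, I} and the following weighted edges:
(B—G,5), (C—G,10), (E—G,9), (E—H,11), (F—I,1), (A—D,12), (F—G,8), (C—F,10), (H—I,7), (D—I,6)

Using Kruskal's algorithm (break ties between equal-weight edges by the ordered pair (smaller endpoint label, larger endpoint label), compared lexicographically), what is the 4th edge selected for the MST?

Kruskal's algorithm — process edges by increasing weight (ties by edge label):
F—I (1): add — endpoints in different components.
B—G (5): add — endpoints in different components.
D—I (6): add — endpoints in different components.
H—I (7): add — endpoints in different components.
F—G (8): add — endpoints in different components.
E—G (9): add — endpoints in different components.
C—F (10): add — endpoints in different components.
C—G (10): skip — C and G already connected.
E—H (11): skip — E and H already connected.
A—D (12): add — endpoints in different components.
The 4th edge added is H—I.

H-I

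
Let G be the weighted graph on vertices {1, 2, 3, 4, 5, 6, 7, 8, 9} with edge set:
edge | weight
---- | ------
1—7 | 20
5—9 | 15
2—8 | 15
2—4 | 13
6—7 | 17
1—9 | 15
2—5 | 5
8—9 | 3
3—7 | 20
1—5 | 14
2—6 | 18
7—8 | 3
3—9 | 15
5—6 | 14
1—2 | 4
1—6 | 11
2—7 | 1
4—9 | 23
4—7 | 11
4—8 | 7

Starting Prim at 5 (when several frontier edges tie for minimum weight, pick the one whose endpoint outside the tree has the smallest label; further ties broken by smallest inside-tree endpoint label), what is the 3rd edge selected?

Prim's algorithm from 5:
Step 1: cheapest edge leaving the tree is 2—5 (5); add 2.
Step 2: cheapest edge leaving the tree is 2—7 (1); add 7.
Step 3: cheapest edge leaving the tree is 7—8 (3); add 8.
Step 4: cheapest edge leaving the tree is 8—9 (3); add 9.
Step 5: cheapest edge leaving the tree is 1—2 (4); add 1.
Step 6: cheapest edge leaving the tree is 4—8 (7); add 4.
Step 7: cheapest edge leaving the tree is 1—6 (11); add 6.
Step 8: cheapest edge leaving the tree is 3—9 (15); add 3.
The 3rd edge added is 7—8.

7-8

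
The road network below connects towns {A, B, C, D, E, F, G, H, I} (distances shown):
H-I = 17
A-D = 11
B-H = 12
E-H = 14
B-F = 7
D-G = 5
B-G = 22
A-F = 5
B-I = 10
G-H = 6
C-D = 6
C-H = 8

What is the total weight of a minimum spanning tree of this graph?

64

Prim's algorithm from F:
Step 1: frontier [A-F 5, B-F 7] → take A-F (5); add A.
Step 2: frontier [A-D 11, B-F 7] → take B-F (7); add B.
Step 3: frontier [A-D 11, B-I 10, B-H 12, B-G 22] → take B-I (10); add I.
Step 4: frontier [A-D 11, B-H 12, B-G 22, H-I 17] → take A-D (11); add D.
Step 5: frontier [B-H 12, B-G 22, D-G 5, C-D 6, H-I 17] → take D-G (5); add G.
Step 6: frontier [B-H 12, C-D 6, G-H 6, H-I 17] → take C-D (6); add C.
Step 7: frontier [B-H 12, C-H 8, G-H 6, H-I 17] → take G-H (6); add H.
Step 8: frontier [E-H 14] → take E-H (14); add E.
MST edges: A-F, B-F, B-I, A-D, D-G, C-D, G-H, E-H; total weight 5+7+10+11+5+6+6+14 = 64.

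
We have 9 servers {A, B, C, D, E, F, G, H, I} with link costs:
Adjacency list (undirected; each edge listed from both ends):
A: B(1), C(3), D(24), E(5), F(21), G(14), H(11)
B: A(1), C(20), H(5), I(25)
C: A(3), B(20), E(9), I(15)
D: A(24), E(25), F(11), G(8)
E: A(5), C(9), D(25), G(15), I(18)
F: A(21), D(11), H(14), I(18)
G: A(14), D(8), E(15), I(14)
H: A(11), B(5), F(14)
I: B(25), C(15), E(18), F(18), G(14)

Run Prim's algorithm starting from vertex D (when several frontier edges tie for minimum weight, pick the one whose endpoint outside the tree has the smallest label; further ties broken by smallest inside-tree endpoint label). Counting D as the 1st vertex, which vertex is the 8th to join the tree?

Prim's algorithm from D:
Step 1: cheapest edge leaving the tree is D-G (8); add G.
Step 2: cheapest edge leaving the tree is D-F (11); add F.
Step 3: cheapest edge leaving the tree is A-G (14); add A.
Step 4: cheapest edge leaving the tree is A-B (1); add B.
Step 5: cheapest edge leaving the tree is A-C (3); add C.
Step 6: cheapest edge leaving the tree is A-E (5); add E.
Step 7: cheapest edge leaving the tree is B-H (5); add H.
Step 8: cheapest edge leaving the tree is G-I (14); add I.
Vertex order: D, G, F, A, B, C, E, H, I. The 8th vertex is H.

H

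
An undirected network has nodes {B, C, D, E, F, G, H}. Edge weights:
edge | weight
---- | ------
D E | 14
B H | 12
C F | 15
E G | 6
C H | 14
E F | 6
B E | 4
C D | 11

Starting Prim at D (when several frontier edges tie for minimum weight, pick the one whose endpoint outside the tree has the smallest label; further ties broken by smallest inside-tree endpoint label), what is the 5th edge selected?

E-G

Prim's algorithm from D:
Step 1: frontier [C D 11, D E 14] → take C D (11); add C.
Step 2: frontier [C H 14, C F 15, D E 14] → take D E (14); add E.
Step 3: frontier [C H 14, C F 15, B E 4, E F 6, E G 6] → take B E (4); add B.
Step 4: frontier [B H 12, C H 14, C F 15, E F 6, E G 6] → take E F (6); add F.
Step 5: frontier [B H 12, C H 14, E G 6] → take E G (6); add G.
Step 6: frontier [B H 12, C H 14] → take B H (12); add H.
The 5th edge added is E G.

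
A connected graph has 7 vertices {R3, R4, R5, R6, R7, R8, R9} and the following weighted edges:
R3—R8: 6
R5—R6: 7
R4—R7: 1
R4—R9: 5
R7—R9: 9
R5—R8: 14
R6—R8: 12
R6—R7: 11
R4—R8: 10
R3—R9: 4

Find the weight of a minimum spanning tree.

Prim's algorithm from R8:
Step 1: cheapest edge leaving the tree is R3—R8 (6); add R3.
Step 2: cheapest edge leaving the tree is R3—R9 (4); add R9.
Step 3: cheapest edge leaving the tree is R4—R9 (5); add R4.
Step 4: cheapest edge leaving the tree is R4—R7 (1); add R7.
Step 5: cheapest edge leaving the tree is R6—R7 (11); add R6.
Step 6: cheapest edge leaving the tree is R5—R6 (7); add R5.
MST edges: R3—R8, R3—R9, R4—R9, R4—R7, R6—R7, R5—R6; total weight 6+4+5+1+11+7 = 34.

34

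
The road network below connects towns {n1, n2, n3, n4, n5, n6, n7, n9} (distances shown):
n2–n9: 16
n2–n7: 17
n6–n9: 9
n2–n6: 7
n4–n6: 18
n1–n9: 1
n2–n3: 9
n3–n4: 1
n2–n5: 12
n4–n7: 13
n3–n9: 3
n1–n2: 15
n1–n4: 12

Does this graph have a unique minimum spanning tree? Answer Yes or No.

No

Sort edges by weight, then run Kruskal:
n1–n9 (1): add — endpoints in different components.
n3–n4 (1): add — endpoints in different components.
n3–n9 (3): add — endpoints in different components.
n2–n6 (7): add — endpoints in different components.
n2–n3 (9): add — endpoints in different components.
n6–n9 (9): skip — n6 and n9 already connected.
n1–n4 (12): skip — n1 and n4 already connected.
n2–n5 (12): add — endpoints in different components.
n4–n7 (13): add — endpoints in different components.
Non-tree edge n6–n9 has weight 9, equal to the heaviest edge on its tree cycle — swapping gives another MST of the same weight. Not unique.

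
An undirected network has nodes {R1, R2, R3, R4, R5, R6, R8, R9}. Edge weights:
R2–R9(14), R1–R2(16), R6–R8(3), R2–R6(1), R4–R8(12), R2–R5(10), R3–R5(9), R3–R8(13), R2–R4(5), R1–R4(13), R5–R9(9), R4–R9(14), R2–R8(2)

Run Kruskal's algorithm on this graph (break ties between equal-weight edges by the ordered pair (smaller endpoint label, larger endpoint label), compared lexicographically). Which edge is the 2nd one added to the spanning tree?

Sort edges by weight, then run Kruskal:
R2–R6 (1): add — endpoints in different components.
R2–R8 (2): add — endpoints in different components.
R6–R8 (3): skip — R6 and R8 already connected.
R2–R4 (5): add — endpoints in different components.
R3–R5 (9): add — endpoints in different components.
R5–R9 (9): add — endpoints in different components.
R2–R5 (10): add — endpoints in different components.
R4–R8 (12): skip — R8 and R4 already connected.
R1–R4 (13): add — endpoints in different components.
The 2nd edge added is R2–R8.

R2-R8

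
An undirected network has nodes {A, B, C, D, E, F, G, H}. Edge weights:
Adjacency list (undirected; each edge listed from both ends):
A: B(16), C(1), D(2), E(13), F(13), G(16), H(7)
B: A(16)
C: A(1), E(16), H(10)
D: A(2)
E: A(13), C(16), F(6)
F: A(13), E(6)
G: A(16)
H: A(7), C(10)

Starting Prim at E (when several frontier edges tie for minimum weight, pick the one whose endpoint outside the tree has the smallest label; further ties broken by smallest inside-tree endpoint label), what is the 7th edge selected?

A-G

Prim, starting at E.
Step 1: cheapest edge leaving the tree is E-F (6); add F.
Step 2: cheapest edge leaving the tree is A-E (13); add A.
Step 3: cheapest edge leaving the tree is A-C (1); add C.
Step 4: cheapest edge leaving the tree is A-D (2); add D.
Step 5: cheapest edge leaving the tree is A-H (7); add H.
Step 6: cheapest edge leaving the tree is A-B (16); add B.
Step 7: cheapest edge leaving the tree is A-G (16); add G.
The 7th edge added is A-G.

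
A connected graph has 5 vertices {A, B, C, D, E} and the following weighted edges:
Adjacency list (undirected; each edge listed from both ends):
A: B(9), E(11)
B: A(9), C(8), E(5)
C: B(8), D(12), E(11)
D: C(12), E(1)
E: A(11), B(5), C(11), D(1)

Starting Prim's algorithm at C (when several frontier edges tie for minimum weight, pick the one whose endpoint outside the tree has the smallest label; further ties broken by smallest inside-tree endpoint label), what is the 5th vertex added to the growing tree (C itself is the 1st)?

A

Prim, starting at C.
Step 1: cheapest edge leaving the tree is B-C (8); add B.
Step 2: cheapest edge leaving the tree is B-E (5); add E.
Step 3: cheapest edge leaving the tree is D-E (1); add D.
Step 4: cheapest edge leaving the tree is A-B (9); add A.
Vertex order: C, B, E, D, A. The 5th vertex is A.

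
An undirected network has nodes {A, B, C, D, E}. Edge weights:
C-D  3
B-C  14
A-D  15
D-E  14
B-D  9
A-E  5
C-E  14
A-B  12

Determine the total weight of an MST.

29

Prim's algorithm from A:
Step 1: cheapest edge leaving the tree is A-E (5); add E.
Step 2: cheapest edge leaving the tree is A-B (12); add B.
Step 3: cheapest edge leaving the tree is B-D (9); add D.
Step 4: cheapest edge leaving the tree is C-D (3); add C.
MST edges: A-E, A-B, B-D, C-D; total weight 5+12+9+3 = 29.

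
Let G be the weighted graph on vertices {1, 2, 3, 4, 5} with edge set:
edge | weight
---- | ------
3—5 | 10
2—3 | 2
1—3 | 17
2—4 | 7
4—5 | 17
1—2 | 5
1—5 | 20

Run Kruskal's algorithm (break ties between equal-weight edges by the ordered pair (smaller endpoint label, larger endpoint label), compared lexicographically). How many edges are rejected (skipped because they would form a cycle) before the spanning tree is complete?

0

Sort edges by weight, then run Kruskal:
2—3 (2): add — endpoints in different components.
1—2 (5): add — endpoints in different components.
2—4 (7): add — endpoints in different components.
3—5 (10): add — endpoints in different components.
Edges rejected before the tree was complete: 0.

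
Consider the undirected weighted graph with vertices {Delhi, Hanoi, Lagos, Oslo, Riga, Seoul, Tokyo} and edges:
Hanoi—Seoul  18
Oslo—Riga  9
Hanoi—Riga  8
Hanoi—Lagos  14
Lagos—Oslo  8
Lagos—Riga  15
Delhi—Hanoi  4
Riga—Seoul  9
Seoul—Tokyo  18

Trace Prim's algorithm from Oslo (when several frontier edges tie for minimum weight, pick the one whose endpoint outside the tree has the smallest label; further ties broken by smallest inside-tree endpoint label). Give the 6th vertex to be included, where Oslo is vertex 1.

Grow the tree from Oslo using Prim:
Step 1: frontier [Lagos—Oslo 8, Oslo—Riga 9] → take Lagos—Oslo (8); add Lagos.
Step 2: frontier [Hanoi—Lagos 14, Lagos—Riga 15, Oslo—Riga 9] → take Oslo—Riga (9); add Riga.
Step 3: frontier [Hanoi—Lagos 14, Hanoi—Riga 8, Riga—Seoul 9] → take Hanoi—Riga (8); add Hanoi.
Step 4: frontier [Delhi—Hanoi 4, Hanoi—Seoul 18, Riga—Seoul 9] → take Delhi—Hanoi (4); add Delhi.
Step 5: frontier [Hanoi—Seoul 18, Riga—Seoul 9] → take Riga—Seoul (9); add Seoul.
Step 6: frontier [Seoul—Tokyo 18] → take Seoul—Tokyo (18); add Tokyo.
Vertex order: Oslo, Lagos, Riga, Hanoi, Delhi, Seoul, Tokyo. The 6th vertex is Seoul.

Seoul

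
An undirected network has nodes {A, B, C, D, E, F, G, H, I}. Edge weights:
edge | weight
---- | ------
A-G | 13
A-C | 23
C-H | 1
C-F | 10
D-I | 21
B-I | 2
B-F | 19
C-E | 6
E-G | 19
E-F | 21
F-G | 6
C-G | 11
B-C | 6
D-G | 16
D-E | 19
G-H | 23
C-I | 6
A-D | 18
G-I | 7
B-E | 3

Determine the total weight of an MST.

54

Sort edges by weight, then run Kruskal:
C-H (1): add — endpoints in different components.
B-I (2): add — endpoints in different components.
B-E (3): add — endpoints in different components.
B-C (6): add — endpoints in different components.
C-E (6): skip — C and E already connected.
C-I (6): skip — C and I already connected.
F-G (6): add — endpoints in different components.
G-I (7): add — endpoints in different components.
C-F (10): skip — C and F already connected.
C-G (11): skip — C and G already connected.
A-G (13): add — endpoints in different components.
D-G (16): add — endpoints in different components.
MST edges: C-H, B-I, B-E, B-C, F-G, G-I, A-G, D-G; total weight 1+2+3+6+6+7+13+16 = 54.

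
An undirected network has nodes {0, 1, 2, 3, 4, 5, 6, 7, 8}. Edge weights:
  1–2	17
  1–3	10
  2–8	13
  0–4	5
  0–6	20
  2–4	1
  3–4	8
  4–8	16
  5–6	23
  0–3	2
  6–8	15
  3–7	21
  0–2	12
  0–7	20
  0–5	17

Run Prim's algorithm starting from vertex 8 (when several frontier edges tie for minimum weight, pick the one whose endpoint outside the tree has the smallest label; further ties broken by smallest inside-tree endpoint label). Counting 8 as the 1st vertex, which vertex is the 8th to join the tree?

5

Prim's algorithm from 8:
Step 1: cheapest edge leaving the tree is 2–8 (13); add 2.
Step 2: cheapest edge leaving the tree is 2–4 (1); add 4.
Step 3: cheapest edge leaving the tree is 0–4 (5); add 0.
Step 4: cheapest edge leaving the tree is 0–3 (2); add 3.
Step 5: cheapest edge leaving the tree is 1–3 (10); add 1.
Step 6: cheapest edge leaving the tree is 6–8 (15); add 6.
Step 7: cheapest edge leaving the tree is 0–5 (17); add 5.
Step 8: cheapest edge leaving the tree is 0–7 (20); add 7.
Vertex order: 8, 2, 4, 0, 3, 1, 6, 5, 7. The 8th vertex is 5.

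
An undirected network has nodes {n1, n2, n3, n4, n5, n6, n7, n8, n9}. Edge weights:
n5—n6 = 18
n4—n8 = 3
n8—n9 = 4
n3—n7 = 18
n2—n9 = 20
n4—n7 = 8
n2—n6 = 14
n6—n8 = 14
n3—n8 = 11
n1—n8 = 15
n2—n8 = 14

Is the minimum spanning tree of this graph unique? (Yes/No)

No

Sort edges by weight, then run Kruskal:
n4—n8 (3): add — endpoints in different components.
n8—n9 (4): add — endpoints in different components.
n4—n7 (8): add — endpoints in different components.
n3—n8 (11): add — endpoints in different components.
n2—n6 (14): add — endpoints in different components.
n2—n8 (14): add — endpoints in different components.
n6—n8 (14): skip — n8 and n6 already connected.
n1—n8 (15): add — endpoints in different components.
n3—n7 (18): skip — n7 and n3 already connected.
n5—n6 (18): add — endpoints in different components.
Non-tree edge n6—n8 has weight 14, equal to the heaviest edge on its tree cycle — swapping gives another MST of the same weight. Not unique.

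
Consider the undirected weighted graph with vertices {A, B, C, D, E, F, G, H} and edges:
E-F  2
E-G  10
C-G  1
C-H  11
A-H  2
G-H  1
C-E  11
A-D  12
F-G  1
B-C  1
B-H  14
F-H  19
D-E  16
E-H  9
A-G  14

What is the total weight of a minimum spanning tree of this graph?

Sort edges by weight, then run Kruskal:
B-C (1): add — endpoints in different components.
C-G (1): add — endpoints in different components.
F-G (1): add — endpoints in different components.
G-H (1): add — endpoints in different components.
A-H (2): add — endpoints in different components.
E-F (2): add — endpoints in different components.
E-H (9): skip — E and H already connected.
E-G (10): skip — E and G already connected.
C-E (11): skip — C and E already connected.
C-H (11): skip — C and H already connected.
A-D (12): add — endpoints in different components.
MST edges: B-C, C-G, F-G, G-H, A-H, E-F, A-D; total weight 1+1+1+1+2+2+12 = 20.

20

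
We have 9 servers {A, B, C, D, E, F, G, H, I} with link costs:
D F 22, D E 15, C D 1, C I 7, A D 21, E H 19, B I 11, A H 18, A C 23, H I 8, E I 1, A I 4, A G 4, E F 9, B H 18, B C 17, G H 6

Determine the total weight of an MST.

43

Grow the tree from B using Prim:
Step 1: cheapest edge leaving the tree is B I (11); add I.
Step 2: cheapest edge leaving the tree is E I (1); add E.
Step 3: cheapest edge leaving the tree is A I (4); add A.
Step 4: cheapest edge leaving the tree is A G (4); add G.
Step 5: cheapest edge leaving the tree is G H (6); add H.
Step 6: cheapest edge leaving the tree is C I (7); add C.
Step 7: cheapest edge leaving the tree is C D (1); add D.
Step 8: cheapest edge leaving the tree is E F (9); add F.
MST edges: B I, E I, A I, A G, G H, C I, C D, E F; total weight 11+1+4+4+6+7+1+9 = 43.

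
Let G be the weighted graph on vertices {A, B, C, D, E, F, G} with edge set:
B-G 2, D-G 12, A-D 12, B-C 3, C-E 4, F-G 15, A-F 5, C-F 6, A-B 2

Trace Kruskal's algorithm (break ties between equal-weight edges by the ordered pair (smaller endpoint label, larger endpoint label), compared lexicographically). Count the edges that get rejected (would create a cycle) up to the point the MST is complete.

1

Kruskal's algorithm — process edges by increasing weight (ties by edge label):
A-B (2): add. Components now {A,B} {C} {D} {E} {F} {G}
B-G (2): add. Components now {A,B,G} {C} {D} {E} {F}
B-C (3): add. Components now {A,B,C,G} {D} {E} {F}
C-E (4): add. Components now {A,B,C,E,G} {D} {F}
A-F (5): add. Components now {A,B,C,E,F,G} {D}
C-F (6): skip — C and F already connected.
A-D (12): add. Components now {A,B,C,D,E,F,G}
Edges rejected before the tree was complete: 1.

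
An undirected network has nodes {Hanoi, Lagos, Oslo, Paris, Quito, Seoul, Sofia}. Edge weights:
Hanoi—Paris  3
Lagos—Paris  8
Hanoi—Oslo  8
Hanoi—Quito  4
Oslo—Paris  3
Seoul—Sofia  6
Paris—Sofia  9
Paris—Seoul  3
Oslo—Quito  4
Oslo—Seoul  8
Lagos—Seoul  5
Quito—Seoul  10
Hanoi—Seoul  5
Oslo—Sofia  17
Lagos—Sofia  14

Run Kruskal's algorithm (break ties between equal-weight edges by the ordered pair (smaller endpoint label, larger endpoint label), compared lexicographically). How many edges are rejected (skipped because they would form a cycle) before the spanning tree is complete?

Kruskal: consider edges lightest-first.
Hanoi—Paris (3): add. Components now {Hanoi,Paris} {Sofia} {Oslo} {Seoul} {Quito} {Lagos}
Oslo—Paris (3): add. Components now {Hanoi,Oslo,Paris} {Sofia} {Seoul} {Quito} {Lagos}
Paris—Seoul (3): add. Components now {Hanoi,Oslo,Paris,Seoul} {Sofia} {Quito} {Lagos}
Hanoi—Quito (4): add. Components now {Hanoi,Oslo,Paris,Quito,Seoul} {Sofia} {Lagos}
Oslo—Quito (4): skip — Oslo and Quito already connected.
Hanoi—Seoul (5): skip — Hanoi and Seoul already connected.
Lagos—Seoul (5): add. Components now {Hanoi,Lagos,Oslo,Paris,Quito,Seoul} {Sofia}
Seoul—Sofia (6): add. Components now {Hanoi,Lagos,Oslo,Paris,Quito,Seoul,Sofia}
Edges rejected before the tree was complete: 2.

2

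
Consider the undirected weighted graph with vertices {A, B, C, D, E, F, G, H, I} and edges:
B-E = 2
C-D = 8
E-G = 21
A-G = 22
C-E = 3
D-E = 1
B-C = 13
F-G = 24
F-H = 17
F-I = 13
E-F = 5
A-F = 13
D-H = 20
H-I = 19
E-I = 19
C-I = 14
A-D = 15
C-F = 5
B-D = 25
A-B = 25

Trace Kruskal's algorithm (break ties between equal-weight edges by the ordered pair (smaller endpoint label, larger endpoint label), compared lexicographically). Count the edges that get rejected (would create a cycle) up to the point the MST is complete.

Sort edges by weight, then run Kruskal:
D-E (1): add — endpoints in different components.
B-E (2): add — endpoints in different components.
C-E (3): add — endpoints in different components.
C-F (5): add — endpoints in different components.
E-F (5): skip — E and F already connected.
C-D (8): skip — C and D already connected.
A-F (13): add — endpoints in different components.
B-C (13): skip — B and C already connected.
F-I (13): add — endpoints in different components.
C-I (14): skip — C and I already connected.
A-D (15): skip — A and D already connected.
F-H (17): add — endpoints in different components.
E-I (19): skip — E and I already connected.
H-I (19): skip — H and I already connected.
D-H (20): skip — D and H already connected.
E-G (21): add — endpoints in different components.
Edges rejected before the tree was complete: 8.

8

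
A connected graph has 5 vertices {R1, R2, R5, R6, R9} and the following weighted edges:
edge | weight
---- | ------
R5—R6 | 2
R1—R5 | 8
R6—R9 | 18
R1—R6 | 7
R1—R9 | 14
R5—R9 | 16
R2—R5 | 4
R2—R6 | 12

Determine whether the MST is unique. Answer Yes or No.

Kruskal: consider edges lightest-first.
R5—R6 (2): add — endpoints in different components.
R2—R5 (4): add — endpoints in different components.
R1—R6 (7): add — endpoints in different components.
R1—R5 (8): skip — R5 and R1 already connected.
R2—R6 (12): skip — R2 and R6 already connected.
R1—R9 (14): add — endpoints in different components.
Every non-tree edge has weight strictly greater than the heaviest edge on the tree path between its endpoints, so the MST is unique.

Yes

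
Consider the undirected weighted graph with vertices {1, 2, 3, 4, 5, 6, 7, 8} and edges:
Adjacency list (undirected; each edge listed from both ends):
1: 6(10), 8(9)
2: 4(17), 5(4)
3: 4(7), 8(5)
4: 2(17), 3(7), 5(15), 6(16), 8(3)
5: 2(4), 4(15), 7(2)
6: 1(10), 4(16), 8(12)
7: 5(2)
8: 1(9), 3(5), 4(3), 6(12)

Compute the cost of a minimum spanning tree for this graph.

48

Grow the tree from 5 using Prim:
Step 1: cheapest edge leaving the tree is 5 7 (2); add 7.
Step 2: cheapest edge leaving the tree is 2 5 (4); add 2.
Step 3: cheapest edge leaving the tree is 4 5 (15); add 4.
Step 4: cheapest edge leaving the tree is 4 8 (3); add 8.
Step 5: cheapest edge leaving the tree is 3 8 (5); add 3.
Step 6: cheapest edge leaving the tree is 1 8 (9); add 1.
Step 7: cheapest edge leaving the tree is 1 6 (10); add 6.
MST edges: 5 7, 2 5, 4 5, 4 8, 3 8, 1 8, 1 6; total weight 2+4+15+3+5+9+10 = 48.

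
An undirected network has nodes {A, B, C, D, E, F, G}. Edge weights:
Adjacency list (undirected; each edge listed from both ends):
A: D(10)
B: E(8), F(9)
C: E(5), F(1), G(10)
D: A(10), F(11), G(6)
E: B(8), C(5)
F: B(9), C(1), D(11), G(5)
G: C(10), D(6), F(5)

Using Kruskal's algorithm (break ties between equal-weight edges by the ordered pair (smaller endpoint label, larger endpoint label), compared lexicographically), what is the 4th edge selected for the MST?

Kruskal's algorithm — process edges by increasing weight (ties by edge label):
C–F (1): add. Components now {A} {B} {C,F} {D} {E} {G}
C–E (5): add. Components now {A} {B} {C,E,F} {D} {G}
F–G (5): add. Components now {A} {B} {C,E,F,G} {D}
D–G (6): add. Components now {A} {B} {C,D,E,F,G}
B–E (8): add. Components now {A} {B,C,D,E,F,G}
B–F (9): skip — B and F already connected.
A–D (10): add. Components now {A,B,C,D,E,F,G}
The 4th edge added is D–G.

D-G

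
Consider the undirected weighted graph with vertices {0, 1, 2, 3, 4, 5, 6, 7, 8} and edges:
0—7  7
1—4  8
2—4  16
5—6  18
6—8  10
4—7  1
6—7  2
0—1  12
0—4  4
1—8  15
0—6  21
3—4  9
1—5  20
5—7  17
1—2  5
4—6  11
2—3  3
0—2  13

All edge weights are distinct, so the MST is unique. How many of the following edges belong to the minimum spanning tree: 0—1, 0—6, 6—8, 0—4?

Kruskal's algorithm — process edges by increasing weight (ties by edge label):
4—7 (1): add — endpoints in different components.
6—7 (2): add — endpoints in different components.
2—3 (3): add — endpoints in different components.
0—4 (4): add — endpoints in different components.
1—2 (5): add — endpoints in different components.
0—7 (7): skip — 0 and 7 already connected.
1—4 (8): add — endpoints in different components.
3—4 (9): skip — 3 and 4 already connected.
6—8 (10): add — endpoints in different components.
4—6 (11): skip — 4 and 6 already connected.
0—1 (12): skip — 0 and 1 already connected.
0—2 (13): skip — 0 and 2 already connected.
1—8 (15): skip — 1 and 8 already connected.
2—4 (16): skip — 2 and 4 already connected.
5—7 (17): add — endpoints in different components.
MST edge set: {4—7, 6—7, 2—3, 0—4, 1—2, 1—4, 6—8, 5—7}.
Of the listed edges, {6—8, 0—4} are in the MST → 2.

2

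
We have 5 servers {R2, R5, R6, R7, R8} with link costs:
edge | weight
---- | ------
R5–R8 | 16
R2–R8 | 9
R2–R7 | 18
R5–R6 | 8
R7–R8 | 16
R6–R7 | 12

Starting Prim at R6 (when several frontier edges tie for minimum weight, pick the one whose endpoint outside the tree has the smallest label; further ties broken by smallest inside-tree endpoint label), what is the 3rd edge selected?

R5-R8

Grow the tree from R6 using Prim:
Step 1: frontier [R5–R6 8, R6–R7 12] → take R5–R6 (8); add R5.
Step 2: frontier [R5–R8 16, R6–R7 12] → take R6–R7 (12); add R7.
Step 3: frontier [R5–R8 16, R7–R8 16, R2–R7 18] → take R5–R8 (16); add R8.
Step 4: frontier [R2–R7 18, R2–R8 9] → take R2–R8 (9); add R2.
The 3rd edge added is R5–R8.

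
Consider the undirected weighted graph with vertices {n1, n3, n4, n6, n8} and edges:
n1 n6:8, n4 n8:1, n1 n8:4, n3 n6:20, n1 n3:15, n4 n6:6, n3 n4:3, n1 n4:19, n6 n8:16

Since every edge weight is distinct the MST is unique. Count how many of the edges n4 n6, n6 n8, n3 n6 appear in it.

Kruskal: consider edges lightest-first.
n4 n8 (1): add. Components now {n4,n8} {n6} {n1} {n3}
n3 n4 (3): add. Components now {n3,n4,n8} {n6} {n1}
n1 n8 (4): add. Components now {n1,n3,n4,n8} {n6}
n4 n6 (6): add. Components now {n1,n3,n4,n6,n8}
MST edge set: {n4 n8, n3 n4, n1 n8, n4 n6}.
Of the listed edges, {n4 n6} are in the MST → 1.

1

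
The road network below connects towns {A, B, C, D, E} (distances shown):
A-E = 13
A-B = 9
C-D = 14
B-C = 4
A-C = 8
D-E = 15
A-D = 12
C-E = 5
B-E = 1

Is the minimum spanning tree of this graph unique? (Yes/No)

Yes

Kruskal's algorithm — process edges by increasing weight (ties by edge label):
B-E (1): add. Components now {A} {B,E} {C} {D}
B-C (4): add. Components now {A} {B,C,E} {D}
C-E (5): skip — C and E already connected.
A-C (8): add. Components now {A,B,C,E} {D}
A-B (9): skip — A and B already connected.
A-D (12): add. Components now {A,B,C,D,E}
Every non-tree edge has weight strictly greater than the heaviest edge on the tree path between its endpoints, so the MST is unique.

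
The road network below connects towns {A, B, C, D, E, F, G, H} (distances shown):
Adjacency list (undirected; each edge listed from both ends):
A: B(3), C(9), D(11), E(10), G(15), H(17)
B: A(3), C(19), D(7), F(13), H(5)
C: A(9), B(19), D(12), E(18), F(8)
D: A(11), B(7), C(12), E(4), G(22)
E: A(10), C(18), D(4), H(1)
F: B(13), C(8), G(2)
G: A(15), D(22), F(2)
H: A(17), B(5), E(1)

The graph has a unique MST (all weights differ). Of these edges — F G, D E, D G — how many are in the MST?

Kruskal: consider edges lightest-first.
E H (1): add — endpoints in different components.
F G (2): add — endpoints in different components.
A B (3): add — endpoints in different components.
D E (4): add — endpoints in different components.
B H (5): add — endpoints in different components.
B D (7): skip — B and D already connected.
C F (8): add — endpoints in different components.
A C (9): add — endpoints in different components.
MST edge set: {E H, F G, A B, D E, B H, C F, A C}.
Of the listed edges, {F G, D E} are in the MST → 2.

2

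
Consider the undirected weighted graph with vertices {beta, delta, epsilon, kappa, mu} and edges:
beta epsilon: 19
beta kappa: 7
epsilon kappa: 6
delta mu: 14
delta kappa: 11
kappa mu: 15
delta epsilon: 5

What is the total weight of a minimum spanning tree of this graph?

Prim's algorithm from mu:
Step 1: frontier [delta mu 14, kappa mu 15] → take delta mu (14); add delta.
Step 2: frontier [delta epsilon 5, delta kappa 11, kappa mu 15] → take delta epsilon (5); add epsilon.
Step 3: frontier [delta kappa 11, epsilon kappa 6, beta epsilon 19, kappa mu 15] → take epsilon kappa (6); add kappa.
Step 4: frontier [beta epsilon 19, beta kappa 7] → take beta kappa (7); add beta.
MST edges: delta mu, delta epsilon, epsilon kappa, beta kappa; total weight 14+5+6+7 = 32.

32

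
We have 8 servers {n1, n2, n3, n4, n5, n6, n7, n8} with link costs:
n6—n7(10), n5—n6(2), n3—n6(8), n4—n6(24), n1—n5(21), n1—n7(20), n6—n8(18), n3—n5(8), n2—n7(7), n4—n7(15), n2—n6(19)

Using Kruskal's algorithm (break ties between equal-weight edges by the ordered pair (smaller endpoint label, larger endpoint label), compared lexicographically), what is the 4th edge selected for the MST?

n6-n7

Kruskal: consider edges lightest-first.
n5—n6 (2): add — endpoints in different components.
n2—n7 (7): add — endpoints in different components.
n3—n5 (8): add — endpoints in different components.
n3—n6 (8): skip — n6 and n3 already connected.
n6—n7 (10): add — endpoints in different components.
n4—n7 (15): add — endpoints in different components.
n6—n8 (18): add — endpoints in different components.
n2—n6 (19): skip — n6 and n2 already connected.
n1—n7 (20): add — endpoints in different components.
The 4th edge added is n6—n7.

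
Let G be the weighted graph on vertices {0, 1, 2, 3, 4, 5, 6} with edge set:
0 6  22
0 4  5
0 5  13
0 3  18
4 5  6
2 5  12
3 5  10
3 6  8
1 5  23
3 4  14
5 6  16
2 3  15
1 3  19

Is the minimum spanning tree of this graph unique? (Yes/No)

Sort edges by weight, then run Kruskal:
0 4 (5): add — endpoints in different components.
4 5 (6): add — endpoints in different components.
3 6 (8): add — endpoints in different components.
3 5 (10): add — endpoints in different components.
2 5 (12): add — endpoints in different components.
0 5 (13): skip — 0 and 5 already connected.
3 4 (14): skip — 3 and 4 already connected.
2 3 (15): skip — 2 and 3 already connected.
5 6 (16): skip — 5 and 6 already connected.
0 3 (18): skip — 0 and 3 already connected.
1 3 (19): add — endpoints in different components.
Every non-tree edge has weight strictly greater than the heaviest edge on the tree path between its endpoints, so the MST is unique.

Yes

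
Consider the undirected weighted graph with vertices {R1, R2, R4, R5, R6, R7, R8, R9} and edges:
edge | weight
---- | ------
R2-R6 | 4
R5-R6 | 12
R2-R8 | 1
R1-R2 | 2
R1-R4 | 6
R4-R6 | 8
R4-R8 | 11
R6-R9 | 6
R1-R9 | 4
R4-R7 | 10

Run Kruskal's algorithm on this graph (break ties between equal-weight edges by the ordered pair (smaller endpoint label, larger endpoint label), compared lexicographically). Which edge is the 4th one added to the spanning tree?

Sort edges by weight, then run Kruskal:
R2-R8 (1): add — endpoints in different components.
R1-R2 (2): add — endpoints in different components.
R1-R9 (4): add — endpoints in different components.
R2-R6 (4): add — endpoints in different components.
R1-R4 (6): add — endpoints in different components.
R6-R9 (6): skip — R6 and R9 already connected.
R4-R6 (8): skip — R4 and R6 already connected.
R4-R7 (10): add — endpoints in different components.
R4-R8 (11): skip — R8 and R4 already connected.
R5-R6 (12): add — endpoints in different components.
The 4th edge added is R2-R6.

R2-R6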